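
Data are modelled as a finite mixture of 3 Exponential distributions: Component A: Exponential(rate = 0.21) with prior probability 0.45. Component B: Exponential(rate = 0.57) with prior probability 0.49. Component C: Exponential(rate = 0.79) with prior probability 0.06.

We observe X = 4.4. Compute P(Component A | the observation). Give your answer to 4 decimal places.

By Bayes' theorem, P(k | x) = w_k f_k(x) / Σ_j w_j f_j(x).
Evaluate each component's likelihood at the observed value:
  f_A = 0.21·e^(−0.21·4.4) = 0.21·e^(−0.9240) = 0.0833549
  f_B = 0.57·e^(−0.57·4.4) = 0.57·e^(−2.5080) = 0.0464156
  f_C = 0.79·e^(−0.79·4.4) = 0.79·e^(−3.4760) = 0.0244354
Prior × likelihood for each component:
  w_A·f_A = 0.45 × 0.0833549 = 0.0375097
  w_B·f_B = 0.49 × 0.0464156 = 0.0227437
  w_C·f_C = 0.06 × 0.0244354 = 0.00146612
Sum: 0.0375097 + 0.0227437 + 0.00146612 = 0.0617195
So the posterior for Component A is 0.0375097 / 0.0617195 ≈ 0.6077.

0.6077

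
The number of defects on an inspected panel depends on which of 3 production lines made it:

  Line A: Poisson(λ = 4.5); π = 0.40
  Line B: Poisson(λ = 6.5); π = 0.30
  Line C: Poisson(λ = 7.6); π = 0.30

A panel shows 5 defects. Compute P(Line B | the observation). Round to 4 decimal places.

0.3036

The responsibility of component k is π_k f_k(x) divided by Σ_j π_j f_j(x).
Component likelihoods at x = 5 defects:
  f_A = e^(−4.5)·4.5^5/5! = 0.170827
  f_B = e^(−6.5)·6.5^5/5! = 0.145369
  f_C = e^(−7.6)·7.6^5/5! = 0.105742
Weight by the priors:
  π_A·f_A = 0.40 × 0.170827 = 0.0683307
  π_B·f_B = 0.30 × 0.145369 = 0.0436107
  π_C·f_C = 0.30 × 0.105742 = 0.0317227
Sum: 0.0683307 + 0.0436107 + 0.0317227 = 0.143664
P(Line B | data) ≈ 0.3036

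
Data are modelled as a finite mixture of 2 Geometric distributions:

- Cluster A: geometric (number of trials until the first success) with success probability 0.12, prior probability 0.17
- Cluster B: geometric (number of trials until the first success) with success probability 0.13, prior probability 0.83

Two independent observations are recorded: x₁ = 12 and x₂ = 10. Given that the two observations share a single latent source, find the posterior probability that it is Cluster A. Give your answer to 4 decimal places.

0.1799

Posterior ∝ prior × likelihood, so P(k | x) ∝ π_k f_k(x); normalise over all components.
Since both observations come from the same component, the likelihood for component k is f_k(x₁)·f_k(x₂).
  f_A = [0.12·(1−0.12)^11 = 0.12·0.245081 = 0.0294097] × [0.0379774] = 0.0011169
  f_B = [0.13·(1−0.13)^11 = 0.13·0.216128 = 0.0280967] × [0.0371207] = 0.00104297
Prior × likelihood for each component:
  π_A·f_A = 0.17 × 0.0011169 = 0.000189874
  π_B·f_B = 0.83 × 0.00104297 = 0.000865665
Denominator: 0.000189874 + 0.000865665 = 0.00105554
Responsibility of Cluster A: 0.000189874 / 0.00105554 ≈ 0.1799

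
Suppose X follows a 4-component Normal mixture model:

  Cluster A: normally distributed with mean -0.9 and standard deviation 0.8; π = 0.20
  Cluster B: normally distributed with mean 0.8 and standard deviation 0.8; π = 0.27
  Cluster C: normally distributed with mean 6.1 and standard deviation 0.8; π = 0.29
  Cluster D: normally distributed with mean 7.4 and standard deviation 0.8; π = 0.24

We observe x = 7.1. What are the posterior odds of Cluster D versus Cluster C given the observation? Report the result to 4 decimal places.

Posterior odds = (π_i f_i(x)) / (π_j f_j(x)); the normalising sum cancels.
Evaluate each component's likelihood at the observed value:
  L_A = 9.61825e-23
  L_B = 1.70333e-14
  L_C = 0.228311
  L_D = 0.464819
Posterior odds = (π_D·L_D) / (π_C·L_C) = (0.24·0.464819) / (0.29·0.228311) = 0.111557 / 0.0662103 ≈ 1.6849

1.6849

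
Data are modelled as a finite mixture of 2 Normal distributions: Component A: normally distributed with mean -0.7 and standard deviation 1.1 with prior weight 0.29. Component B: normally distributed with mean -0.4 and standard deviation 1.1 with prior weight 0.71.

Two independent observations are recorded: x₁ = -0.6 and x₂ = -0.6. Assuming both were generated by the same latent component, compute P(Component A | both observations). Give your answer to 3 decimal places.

0.295

Apply Bayes' rule: the posterior for each component is proportional to its prior times its likelihood at x.
Since both observations come from the same component, the likelihood for component k is f_k(x₁)·f_k(x₂).
  p_A = [0.361179] × [0.361179] = 0.13045
  p_B = [0.356729] × [0.356729] = 0.127256
Weight by the priors:
  P(Z=A)·p_A = 0.29 × 0.13045 = 0.0378306
  P(Z=B)·p_B = 0.71 × 0.127256 = 0.0903517
Evidence: 0.0378306 + 0.0903517 = 0.128182
P(Component A | x) = 0.0378306 / 0.128182 ≈ 0.295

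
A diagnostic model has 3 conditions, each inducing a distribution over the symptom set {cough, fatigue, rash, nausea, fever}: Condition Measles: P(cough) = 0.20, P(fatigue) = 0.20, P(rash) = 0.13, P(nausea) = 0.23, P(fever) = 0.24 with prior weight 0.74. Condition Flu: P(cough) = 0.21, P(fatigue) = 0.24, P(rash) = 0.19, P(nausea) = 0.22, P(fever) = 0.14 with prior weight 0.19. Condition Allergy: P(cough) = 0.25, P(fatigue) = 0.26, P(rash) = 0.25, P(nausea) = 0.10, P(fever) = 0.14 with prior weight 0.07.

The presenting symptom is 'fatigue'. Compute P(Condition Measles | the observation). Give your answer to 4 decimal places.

0.6988

Apply Bayes' rule: the posterior for each component is proportional to its prior times its likelihood at x.
Component likelihoods at x = 'fatigue':
  L_Measles = 0.2
  L_Flu = 0.24
  L_Allergy = 0.26
Prior × likelihood for each component:
  π_Measles·L_Measles = 0.74 × 0.2 = 0.148
  π_Flu·L_Flu = 0.19 × 0.24 = 0.0456
  π_Allergy·L_Allergy = 0.07 × 0.26 = 0.0182
Evidence: 0.148 + 0.0456 + 0.0182 = 0.2118
P(Condition Measles | the observation) = 0.148 / 0.2118 ≈ 0.6988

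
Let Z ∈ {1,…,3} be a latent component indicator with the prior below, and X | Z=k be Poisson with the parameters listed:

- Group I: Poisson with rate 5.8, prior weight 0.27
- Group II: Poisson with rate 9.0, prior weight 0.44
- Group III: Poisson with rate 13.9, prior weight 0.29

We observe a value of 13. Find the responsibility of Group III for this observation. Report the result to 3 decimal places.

Posterior ∝ prior × likelihood, so P(k | x) ∝ w_k f_k(x); normalise over all components.
Poisson probabilities:
  f_I = 0.00408673
  f_II = 0.0503758
  f_III = 0.106713
Multiply by the mixture weights:
  w_I·f_I = 0.27 × 0.00408673 = 0.00110342
  w_II·f_II = 0.44 × 0.0503758 = 0.0221654
  w_III·f_III = 0.29 × 0.106713 = 0.0309469
Sum: 0.00110342 + 0.0221654 + 0.0309469 = 0.0542156
Responsibility of Group III: 0.0309469 / 0.0542156 ≈ 0.571

0.571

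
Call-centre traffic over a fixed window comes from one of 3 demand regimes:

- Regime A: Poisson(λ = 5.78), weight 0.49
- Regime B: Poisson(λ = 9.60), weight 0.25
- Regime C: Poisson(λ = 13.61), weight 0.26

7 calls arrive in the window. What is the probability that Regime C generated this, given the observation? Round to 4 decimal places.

0.0574

P(component k | x) = P(Z=k)·f_k(x) / marginal(x), where marginal(x) = Σ_j P(Z=j)·f_j(x).
Evaluate each component's likelihood at the observed value:
  p_A = e^(−5.78)·5.78^7/7! = 0.132082
  p_B = e^(−9.60)·9.60^7/7! = 0.100981
  p_C = e^(−13.61)·13.61^7/7! = 0.021078
Multiply by the mixture weights:
  P(Z=A)·p_A = 0.49 × 0.132082 = 0.06472
  P(Z=B)·p_B = 0.25 × 0.100981 = 0.0252453
  P(Z=C)·p_C = 0.26 × 0.021078 = 0.00548027
Normaliser: 0.06472 + 0.0252453 + 0.00548027 = 0.0954456
So the posterior for Regime C is 0.00548027 / 0.0954456 ≈ 0.0574.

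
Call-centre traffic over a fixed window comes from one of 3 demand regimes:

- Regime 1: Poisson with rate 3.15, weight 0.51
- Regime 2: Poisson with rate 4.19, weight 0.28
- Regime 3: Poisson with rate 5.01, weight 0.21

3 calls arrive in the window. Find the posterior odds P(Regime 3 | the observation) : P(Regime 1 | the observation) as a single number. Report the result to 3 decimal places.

0.258

The posterior odds equal the prior odds times the likelihood ratio: (π_i/π_j)·(f_i(x)/f_j(x)).
Component likelihoods at x = 3 calls:
  p_1 = e^(−3.15)·3.15^3/3! = 0.22323
  p_2 = e^(−4.19)·4.19^3/3! = 0.185694
  p_3 = e^(−5.01)·5.01^3/3! = 0.139813
Odds = (0.21/0.51) × (0.139813/0.22323) = 0.411765 × 0.626316 ≈ 0.258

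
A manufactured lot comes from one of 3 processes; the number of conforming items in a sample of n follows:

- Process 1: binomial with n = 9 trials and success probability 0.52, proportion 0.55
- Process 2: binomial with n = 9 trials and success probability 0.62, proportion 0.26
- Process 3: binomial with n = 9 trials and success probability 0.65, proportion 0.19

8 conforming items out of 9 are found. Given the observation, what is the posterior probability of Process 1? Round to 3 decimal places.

Apply Bayes' rule: the posterior for each component is proportional to its prior times its likelihood at x.
Binomial probabilities:
  f_1 = 0.0230946
  f_2 = 0.0746723
  f_3 = 0.100373
Weight by the priors:
  π_1·f_1 = 0.55 × 0.0230946 = 0.012702
  π_2·f_2 = 0.26 × 0.0746723 = 0.0194148
  π_3·f_3 = 0.19 × 0.100373 = 0.0190709
Denominator: 0.012702 + 0.0194148 + 0.0190709 = 0.0511877
P(Process 1 | 8 conforming items out of 9) ≈ 0.248

0.248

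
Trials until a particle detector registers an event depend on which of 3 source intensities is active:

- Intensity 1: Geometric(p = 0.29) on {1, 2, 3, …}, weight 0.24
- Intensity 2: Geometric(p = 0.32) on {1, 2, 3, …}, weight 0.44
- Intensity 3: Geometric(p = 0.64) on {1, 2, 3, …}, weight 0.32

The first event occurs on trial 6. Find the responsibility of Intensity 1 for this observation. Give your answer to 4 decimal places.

By Bayes' theorem, P(k | x) = π_k f_k(x) / Σ_j π_j f_j(x).
Geometric probabilities:
  p_1 = 0.29·(1−0.29)^5 = 0.29·0.180423 = 0.0523227
  p_2 = 0.32·(1−0.32)^5 = 0.32·0.145393 = 0.0465259
  p_3 = 0.64·(1−0.64)^5 = 0.64·0.00604662 = 0.00386984
Prior × likelihood for each component:
  π_1·p_1 = 0.24 × 0.0523227 = 0.0125574
  π_2·p_2 = 0.44 × 0.0465259 = 0.0204714
  π_3·p_3 = 0.32 × 0.00386984 = 0.00123835
Sum: 0.0125574 + 0.0204714 + 0.00123835 = 0.0342672
P(Intensity 1 | x) = 0.0125574 / 0.0342672 ≈ 0.3665

0.3665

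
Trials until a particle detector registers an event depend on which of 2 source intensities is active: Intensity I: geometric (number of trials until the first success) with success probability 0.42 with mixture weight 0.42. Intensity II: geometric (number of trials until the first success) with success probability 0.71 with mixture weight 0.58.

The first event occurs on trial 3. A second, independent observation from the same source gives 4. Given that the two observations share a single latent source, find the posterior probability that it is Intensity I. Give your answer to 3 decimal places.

0.890

The responsibility of component k is w_k f_k(x) divided by Σ_j w_j f_j(x).
Since both observations come from the same component, the likelihood for component k is f_k(x₁)·f_k(x₂).
  f_I = [0.141288] × [0.081947] = 0.0115781
  f_II = [0.059711] × [0.0173162] = 0.00103397
Multiply by the mixture weights:
  w_I·f_I = 0.42 × 0.0115781 = 0.00486282
  w_II·f_II = 0.58 × 0.00103397 = 0.000599701
Evidence: 0.00486282 + 0.000599701 = 0.00546252
P(Intensity I | x) = 0.00486282 / 0.00546252 ≈ 0.890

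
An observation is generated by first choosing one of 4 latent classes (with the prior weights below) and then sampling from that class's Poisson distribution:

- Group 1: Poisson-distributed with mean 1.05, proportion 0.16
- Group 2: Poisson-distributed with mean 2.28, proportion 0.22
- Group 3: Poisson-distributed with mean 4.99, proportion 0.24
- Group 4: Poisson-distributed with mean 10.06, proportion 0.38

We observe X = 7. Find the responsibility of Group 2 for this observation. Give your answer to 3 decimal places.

0.024

P(component k | x) = w_k·f_k(x) / marginal(x), where marginal(x) = Σ_j w_j·f_j(x).
Component likelihoods at x = 7:
  p_1 = e^(−1.05)·1.05^7/7! = 9.76979e-05
  p_2 = e^(−2.28)·2.28^7/7! = 0.00650013
  p_3 = e^(−4.99)·4.99^7/7! = 0.104026
  p_4 = e^(−10.06)·10.06^7/7! = 0.0884612
Weight by the priors:
  w_1·p_1 = 0.16 × 9.76979e-05 = 1.56317e-05
  w_2·p_2 = 0.22 × 0.00650013 = 0.00143003
  w_3·p_3 = 0.24 × 0.104026 = 0.0249664
  w_4·p_4 = 0.38 × 0.0884612 = 0.0336153
Evidence: 1.56317e-05 + 0.00143003 + 0.0249664 + 0.0336153 = 0.0600273
Responsibility of Group 2: 0.00143003 / 0.0600273 ≈ 0.024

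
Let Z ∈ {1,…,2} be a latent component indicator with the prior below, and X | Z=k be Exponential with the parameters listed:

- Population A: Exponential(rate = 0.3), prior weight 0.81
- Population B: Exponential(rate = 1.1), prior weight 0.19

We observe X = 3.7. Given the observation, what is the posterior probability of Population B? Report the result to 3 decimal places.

0.043

The responsibility of component k is P(Z=k) f_k(x) divided by Σ_j P(Z=j) f_j(x).
Evaluate each component's likelihood at the observed value:
  p_A = 0.0988677
  p_B = 0.0187851
Multiply by the mixture weights:
  P(Z=A)·p_A = 0.81 × 0.0988677 = 0.0800828
  P(Z=B)·p_B = 0.19 × 0.0187851 = 0.00356917
Evidence: 0.0800828 + 0.00356917 = 0.083652
P(Population B | data) = 0.00356917 / 0.083652 ≈ 0.043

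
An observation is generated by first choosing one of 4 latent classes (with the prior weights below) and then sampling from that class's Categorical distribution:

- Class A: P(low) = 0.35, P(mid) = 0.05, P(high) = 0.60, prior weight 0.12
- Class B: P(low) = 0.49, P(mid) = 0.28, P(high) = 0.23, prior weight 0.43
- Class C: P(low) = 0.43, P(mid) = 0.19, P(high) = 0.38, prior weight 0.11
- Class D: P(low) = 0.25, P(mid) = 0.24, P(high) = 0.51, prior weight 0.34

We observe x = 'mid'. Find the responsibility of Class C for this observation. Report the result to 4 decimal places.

Apply Bayes' rule: the posterior for each component is proportional to its prior times its likelihood at x.
Categorical probabilities:
  L_A = 0.05
  L_B = 0.28
  L_C = 0.19
  L_D = 0.24
Prior × likelihood for each component:
  π_A·L_A = 0.12 × 0.05 = 0.006
  π_B·L_B = 0.43 × 0.28 = 0.1204
  π_C·L_C = 0.11 × 0.19 = 0.0209
  π_D·L_D = 0.34 × 0.24 = 0.0816
Marginal: 0.006 + 0.1204 + 0.0209 + 0.0816 = 0.2289
P(Class C | 'mid') ≈ 0.0913

0.0913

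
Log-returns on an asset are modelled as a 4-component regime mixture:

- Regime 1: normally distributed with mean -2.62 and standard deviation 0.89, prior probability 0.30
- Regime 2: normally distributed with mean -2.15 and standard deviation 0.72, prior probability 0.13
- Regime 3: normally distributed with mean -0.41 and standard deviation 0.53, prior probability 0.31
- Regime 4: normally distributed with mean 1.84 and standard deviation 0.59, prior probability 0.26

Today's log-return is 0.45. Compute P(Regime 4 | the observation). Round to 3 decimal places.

0.148

By Bayes' theorem, P(k | x) = P(Z=k) f_k(x) / Σ_j P(Z=j) f_j(x).
Component likelihoods at x = 0.45:
  p_1 = (1/(0.89·√(2π)))·exp(−(0.45−-2.62)²/(2·0.89²)) = 0.448250·exp(-5.94931) = 0.00116887
  p_2 = (1/(0.72·√(2π)))·exp(−(0.45−-2.15)²/(2·0.72²)) = 0.554087·exp(-6.52006) = 0.00081649
  p_3 = (1/(0.53·√(2π)))·exp(−(0.45−-0.41)²/(2·0.53²)) = 0.752721·exp(-1.31648) = 0.201787
  p_4 = (1/(0.59·√(2π)))·exp(−(0.45−1.84)²/(2·0.59²)) = 0.676173·exp(-2.77521) = 0.0421503
Multiply by the mixture weights:
  P(Z=1)·p_1 = 0.30 × 0.00116887 = 0.000350661
  P(Z=2)·p_2 = 0.13 × 0.00081649 = 0.000106144
  P(Z=3)·p_3 = 0.31 × 0.201787 = 0.0625539
  P(Z=4)·p_4 = 0.26 × 0.0421503 = 0.0109591
Normaliser: 0.000350661 + 0.000106144 + 0.0625539 + 0.0109591 = 0.0739698
P(Regime 4 | x) = 0.0109591 / 0.0739698 ≈ 0.148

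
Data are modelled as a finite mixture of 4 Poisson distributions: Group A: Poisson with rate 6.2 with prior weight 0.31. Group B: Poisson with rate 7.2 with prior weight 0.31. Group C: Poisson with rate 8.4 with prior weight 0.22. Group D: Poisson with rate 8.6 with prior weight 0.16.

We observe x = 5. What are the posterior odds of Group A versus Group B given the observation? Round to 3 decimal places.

1.287

Only the two components matter; the odds are (P(Z=i) f_i(x)) / (P(Z=j) f_j(x)).
Poisson probabilities:
  p_A = 0.154936
  p_B = 0.120382
  p_C = 0.0783685
  p_D = 0.0721736
Posterior odds = (P(Z=A)·p_A) / (P(Z=B)·p_B) = (0.31·0.154936) / (0.31·0.120382) = 0.0480301 / 0.0373184 ≈ 1.287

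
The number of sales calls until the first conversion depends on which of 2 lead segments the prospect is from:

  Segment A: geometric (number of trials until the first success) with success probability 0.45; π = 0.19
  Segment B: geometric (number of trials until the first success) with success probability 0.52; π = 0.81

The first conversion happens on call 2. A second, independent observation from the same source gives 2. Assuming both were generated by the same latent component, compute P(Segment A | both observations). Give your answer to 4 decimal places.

0.1874

The responsibility of component k is π_k f_k(x) divided by Σ_j π_j f_j(x).
Since both observations come from the same component, the likelihood for component k is f_k(x₁)·f_k(x₂).
  p_A = [0.45·(1−0.45)^1 = 0.45·0.55 = 0.2475] × [0.2475] = 0.0612563
  p_B = [0.52·(1−0.52)^1 = 0.52·0.48 = 0.2496] × [0.2496] = 0.0623002
Unnormalised posteriors:
  π_A·p_A = 0.19 × 0.0612563 = 0.0116387
  π_B·p_B = 0.81 × 0.0623002 = 0.0504631
Marginal: 0.0116387 + 0.0504631 = 0.0621018
So the posterior for Segment A is 0.0116387 / 0.0621018 ≈ 0.1874.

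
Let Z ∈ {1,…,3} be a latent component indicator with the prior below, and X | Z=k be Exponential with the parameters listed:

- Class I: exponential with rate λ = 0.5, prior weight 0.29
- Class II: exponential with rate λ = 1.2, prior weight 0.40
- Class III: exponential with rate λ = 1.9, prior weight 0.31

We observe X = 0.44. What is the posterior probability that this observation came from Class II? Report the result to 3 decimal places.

0.432

P(component k | x) = π_k·f_k(x) / marginal(x), where marginal(x) = Σ_j π_j·f_j(x).
Component likelihoods at x = 0.44:
  p_I = 0.401259
  p_II = 0.70774
  p_III = 0.823538
Multiply by the mixture weights:
  π_I·p_I = 0.29 × 0.401259 = 0.116365
  π_II·p_II = 0.40 × 0.70774 = 0.283096
  π_III·p_III = 0.31 × 0.823538 = 0.255297
Evidence: 0.116365 + 0.283096 + 0.255297 = 0.654758
P(Class II | x) ≈ 0.432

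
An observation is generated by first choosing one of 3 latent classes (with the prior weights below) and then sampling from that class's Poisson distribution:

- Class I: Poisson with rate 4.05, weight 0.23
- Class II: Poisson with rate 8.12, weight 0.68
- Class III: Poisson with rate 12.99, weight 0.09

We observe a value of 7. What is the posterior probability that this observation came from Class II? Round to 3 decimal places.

0.848

Posterior ∝ prior × likelihood, so P(k | x) ∝ π_k f_k(x); normalise over all components.
Poisson probabilities:
  p_I = e^(−4.05)·4.05^7/7! = 0.061782
  p_II = e^(−8.12)·8.12^7/7! = 0.137401
  p_III = e^(−12.99)·12.99^7/7! = 0.0282715
Prior × likelihood for each component:
  π_I·p_I = 0.23 × 0.061782 = 0.0142099
  π_II·p_II = 0.68 × 0.137401 = 0.0934328
  π_III·p_III = 0.09 × 0.0282715 = 0.00254443
Evidence: 0.0142099 + 0.0934328 + 0.00254443 = 0.110187
So the posterior for Class II is 0.0934328 / 0.110187 ≈ 0.848.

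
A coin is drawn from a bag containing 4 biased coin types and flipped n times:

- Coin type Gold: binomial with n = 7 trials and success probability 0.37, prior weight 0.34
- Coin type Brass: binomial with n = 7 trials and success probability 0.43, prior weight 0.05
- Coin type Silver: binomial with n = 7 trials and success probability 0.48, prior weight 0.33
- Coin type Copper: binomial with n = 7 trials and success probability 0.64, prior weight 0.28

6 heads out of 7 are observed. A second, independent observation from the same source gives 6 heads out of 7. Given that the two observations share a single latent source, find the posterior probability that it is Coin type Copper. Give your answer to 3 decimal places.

0.920

By Bayes' theorem, P(k | x) = P(Z=k) f_k(x) / Σ_j P(Z=j) f_j(x).
Since both observations come from the same component, the likelihood for component k is f_k(x₁)·f_k(x₂).
  p_Gold = [C(7,6)·0.37^6·0.63^1 = 7·0.00256573·0.63 = 0.0113149] × [0.0113149] = 0.000128026
  p_Brass = [C(7,6)·0.43^6·0.57^1 = 7·0.00632136·0.57 = 0.0252222] × [0.0252222] = 0.000636161
  p_Silver = [C(7,6)·0.48^6·0.52^1 = 7·0.0122306·0.52 = 0.0445193] × [0.0445193] = 0.00198197
  p_Copper = [C(7,6)·0.64^6·0.36^1 = 7·0.0687195·0.36 = 0.173173] × [0.173173] = 0.0299889
Prior × likelihood for each component:
  P(Z=Gold)·p_Gold = 0.34 × 0.000128026 = 4.35288e-05
  P(Z=Brass)·p_Brass = 0.05 × 0.000636161 = 3.18081e-05
  P(Z=Silver)·p_Silver = 0.33 × 0.00198197 = 0.000654051
  P(Z=Copper)·p_Copper = 0.28 × 0.0299889 = 0.0083969
Marginal: 4.35288e-05 + 3.18081e-05 + 0.000654051 + 0.0083969 = 0.00912628
P(Coin type Copper | x) = 0.0083969 / 0.00912628 ≈ 0.920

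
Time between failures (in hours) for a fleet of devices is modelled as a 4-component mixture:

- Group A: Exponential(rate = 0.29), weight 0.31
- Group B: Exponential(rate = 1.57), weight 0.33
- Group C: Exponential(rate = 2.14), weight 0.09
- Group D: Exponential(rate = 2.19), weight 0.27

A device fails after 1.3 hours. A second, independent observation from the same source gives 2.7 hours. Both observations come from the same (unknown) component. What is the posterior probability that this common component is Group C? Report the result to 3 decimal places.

Posterior ∝ prior × likelihood, so P(k | x) ∝ π_k f_k(x); normalise over all components.
Since both observations come from the same component, the likelihood for component k is f_k(x₁)·f_k(x₂).
  p_A = [0.198916] × [0.13254] = 0.0263642
  p_B = [0.203941] × [0.0226426] = 0.00461775
  p_C = [0.132497] × [0.00662308] = 0.00087754
  p_D = [0.12706] × [0.0059219] = 0.000752434
Multiply by the mixture weights:
  π_A·p_A = 0.31 × 0.0263642 = 0.0081729
  π_B·p_B = 0.33 × 0.00461775 = 0.00152386
  π_C·p_C = 0.09 × 0.00087754 = 7.89786e-05
  π_D·p_D = 0.27 × 0.000752434 = 0.000203157
Marginal: 0.0081729 + 0.00152386 + 7.89786e-05 + 0.000203157 = 0.00997889
P(Group C | data) = 7.89786e-05 / 0.00997889 ≈ 0.008

0.008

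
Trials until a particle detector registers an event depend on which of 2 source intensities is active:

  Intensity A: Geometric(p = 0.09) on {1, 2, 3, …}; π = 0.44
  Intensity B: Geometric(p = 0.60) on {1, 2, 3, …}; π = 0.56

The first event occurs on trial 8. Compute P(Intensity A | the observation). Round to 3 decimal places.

0.974

The responsibility of component k is π_k f_k(x) divided by Σ_j π_j f_j(x).
Geometric probabilities:
  f_A = 0.09·(1−0.09)^7 = 0.09·0.516761 = 0.0465085
  f_B = 0.60·(1−0.60)^7 = 0.60·0.0016384 = 0.00098304
Unnormalised posteriors:
  π_A·f_A = 0.44 × 0.0465085 = 0.0204637
  π_B·f_B = 0.56 × 0.00098304 = 0.000550502
Sum: 0.0204637 + 0.000550502 = 0.0210142
P(Intensity A | 8) ≈ 0.974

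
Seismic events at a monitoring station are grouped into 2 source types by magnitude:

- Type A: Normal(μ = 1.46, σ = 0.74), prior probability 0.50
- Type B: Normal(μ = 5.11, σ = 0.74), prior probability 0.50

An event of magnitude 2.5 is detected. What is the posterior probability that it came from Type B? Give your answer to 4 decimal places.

0.0053

The responsibility of component k is π_k f_k(x) divided by Σ_j π_j f_j(x).
Component likelihoods at x = 2.5:
  L_A = (1/(0.74·√(2π)))·exp(−(2.5−1.46)²/(2·0.74²)) = 0.539111·exp(-0.98758) = 0.200806
  L_B = (1/(0.74·√(2π)))·exp(−(2.5−5.11)²/(2·0.74²)) = 0.539111·exp(-6.21996) = 0.00107247
Unnormalised posteriors:
  π_A·L_A = 0.50 × 0.200806 = 0.100403
  π_B·L_B = 0.50 × 0.00107247 = 0.000536234
Normaliser: 0.100403 + 0.000536234 = 0.100939
Responsibility of Type B: 0.000536234 / 0.100939 ≈ 0.0053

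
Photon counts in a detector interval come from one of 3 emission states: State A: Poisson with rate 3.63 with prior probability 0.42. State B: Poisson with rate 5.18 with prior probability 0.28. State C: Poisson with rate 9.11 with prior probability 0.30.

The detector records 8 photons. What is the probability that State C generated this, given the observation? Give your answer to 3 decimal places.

Posterior ∝ prior × likelihood, so P(k | x) ∝ π_k f_k(x); normalise over all components.
Evaluate each component's likelihood at the observed value:
  p_A = 0.0198264
  p_B = 0.0723556
  p_C = 0.130078
Weight by the priors:
  π_A·p_A = 0.42 × 0.0198264 = 0.00832708
  π_B·p_B = 0.28 × 0.0723556 = 0.0202596
  π_C·p_C = 0.30 × 0.130078 = 0.0390234
Normaliser: 0.00832708 + 0.0202596 + 0.0390234 = 0.06761
P(State C | data) = 0.0390234 / 0.06761 ≈ 0.577

0.577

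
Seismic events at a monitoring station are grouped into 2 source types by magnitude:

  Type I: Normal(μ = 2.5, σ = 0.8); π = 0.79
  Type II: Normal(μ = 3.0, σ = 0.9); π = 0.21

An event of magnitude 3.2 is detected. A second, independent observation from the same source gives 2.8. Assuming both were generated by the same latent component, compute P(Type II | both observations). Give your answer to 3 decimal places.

0.239

P(component k | x) = P(Z=k)·f_k(x) / marginal(x), where marginal(x) = Σ_j P(Z=j)·f_j(x).
Since both observations come from the same component, the likelihood for component k is f_k(x₁)·f_k(x₂).
  f_I = [0.340069] × [0.464819] = 0.15807
  f_II = [0.432458] × [0.432458] = 0.18702
Multiply by the mixture weights:
  P(Z=I)·f_I = 0.79 × 0.15807 = 0.124876
  P(Z=II)·f_II = 0.21 × 0.18702 = 0.0392742
Marginal: 0.124876 + 0.0392742 = 0.16415
P(Type II | data) ≈ 0.239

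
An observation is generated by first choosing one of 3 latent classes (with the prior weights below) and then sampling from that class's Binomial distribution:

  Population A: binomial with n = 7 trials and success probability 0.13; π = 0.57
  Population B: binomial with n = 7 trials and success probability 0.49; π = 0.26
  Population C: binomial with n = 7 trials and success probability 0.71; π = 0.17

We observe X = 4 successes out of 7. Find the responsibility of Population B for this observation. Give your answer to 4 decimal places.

0.6314

By Bayes' theorem, P(k | x) = π_k f_k(x) / Σ_j π_j f_j(x).
Evaluate each component's likelihood at the observed value:
  f_A = C(7,4)·0.13^4·0.87^3 = 35·0.00028561·0.658503 = 0.00658263
  f_B = C(7,4)·0.49^4·0.51^3 = 35·0.057648·0.132651 = 0.267647
  f_C = C(7,4)·0.71^4·0.29^3 = 35·0.254117·0.024389 = 0.216918
Multiply by the mixture weights:
  π_A·f_A = 0.57 × 0.00658263 = 0.0037521
  π_B·f_B = 0.26 × 0.267647 = 0.0695883
  π_C·f_C = 0.17 × 0.216918 = 0.036876
Denominator: 0.0037521 + 0.0695883 + 0.036876 = 0.110216
Responsibility of Population B: 0.0695883 / 0.110216 ≈ 0.6314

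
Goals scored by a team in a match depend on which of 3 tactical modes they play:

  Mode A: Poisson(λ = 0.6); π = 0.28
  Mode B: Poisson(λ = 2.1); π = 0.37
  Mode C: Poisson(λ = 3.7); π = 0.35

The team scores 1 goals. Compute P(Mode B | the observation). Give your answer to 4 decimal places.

0.4337

Posterior ∝ prior × likelihood, so P(k | x) ∝ w_k f_k(x); normalise over all components.
Poisson probabilities:
  p_A = e^(−0.6)·0.6^1/1! = 0.329287
  p_B = e^(−2.1)·2.1^1/1! = 0.257158
  p_C = e^(−3.7)·3.7^1/1! = 0.091477
Prior × likelihood for each component:
  w_A·p_A = 0.28 × 0.329287 = 0.0922004
  w_B·p_B = 0.37 × 0.257158 = 0.0951486
  w_C·p_C = 0.35 × 0.091477 = 0.032017
Denominator: 0.0922004 + 0.0951486 + 0.032017 = 0.219366
P(Mode B | data) ≈ 0.4337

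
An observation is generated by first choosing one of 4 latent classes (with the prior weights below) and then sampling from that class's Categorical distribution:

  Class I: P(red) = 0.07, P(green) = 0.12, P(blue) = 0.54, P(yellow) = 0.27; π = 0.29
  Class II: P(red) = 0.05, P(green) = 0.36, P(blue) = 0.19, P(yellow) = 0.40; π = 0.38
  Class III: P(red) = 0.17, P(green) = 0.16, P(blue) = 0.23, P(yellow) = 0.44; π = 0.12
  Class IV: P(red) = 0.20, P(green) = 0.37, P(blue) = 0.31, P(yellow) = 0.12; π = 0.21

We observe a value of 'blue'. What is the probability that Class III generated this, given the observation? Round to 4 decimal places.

0.0858

Posterior ∝ prior × likelihood, so P(k | x) ∝ w_k f_k(x); normalise over all components.
Evaluate each component's likelihood at the observed value:
  L_I = P(blue | comp) = 0.54
  L_II = P(blue | comp) = 0.19
  L_III = P(blue | comp) = 0.23
  L_IV = P(blue | comp) = 0.31
Unnormalised posteriors:
  w_I·L_I = 0.29 × 0.54 = 0.1566
  w_II·L_II = 0.38 × 0.19 = 0.0722
  w_III·L_III = 0.12 × 0.23 = 0.0276
  w_IV·L_IV = 0.21 × 0.31 = 0.0651
Denominator: 0.1566 + 0.0722 + 0.0276 + 0.0651 = 0.3215
P(Class III | 'blue') ≈ 0.0858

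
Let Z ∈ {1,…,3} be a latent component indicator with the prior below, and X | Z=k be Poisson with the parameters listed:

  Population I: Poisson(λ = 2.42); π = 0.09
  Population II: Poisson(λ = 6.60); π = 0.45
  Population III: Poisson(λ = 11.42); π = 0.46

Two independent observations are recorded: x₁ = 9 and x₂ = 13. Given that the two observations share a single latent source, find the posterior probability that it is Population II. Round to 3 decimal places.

By Bayes' theorem, P(k | x) = P(Z=k) f_k(x) / Σ_j P(Z=j) f_j(x).
Since both observations come from the same component, the likelihood for component k is f_k(x₁)·f_k(x₂).
  L_I = [0.000697562] × [1.39421e-06] = 9.72544e-10
  L_II = [0.0890818] × [0.00985025] = 0.000877478
  L_III = [0.0999054] × [0.099023] = 0.00989293
Unnormalised posteriors:
  P(Z=I)·L_I = 0.09 × 9.72544e-10 = 8.7529e-11
  P(Z=II)·L_II = 0.45 × 0.000877478 = 0.000394865
  P(Z=III)·L_III = 0.46 × 0.00989293 = 0.00455075
Denominator: 8.7529e-11 + 0.000394865 + 0.00455075 = 0.00494561
P(Population II | x₁, x₂) ≈ 0.080

0.080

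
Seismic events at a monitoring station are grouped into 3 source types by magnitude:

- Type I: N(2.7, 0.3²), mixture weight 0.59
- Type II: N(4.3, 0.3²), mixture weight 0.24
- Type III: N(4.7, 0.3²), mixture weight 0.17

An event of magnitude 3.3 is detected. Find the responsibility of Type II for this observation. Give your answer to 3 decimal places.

The responsibility of component k is w_k f_k(x) divided by Σ_j w_j f_j(x).
Evaluate each component's likelihood at the observed value:
  L_I = (1/(0.3·√(2π)))·exp(−(3.3−2.7)²/(2·0.3²)) = 1.329808·exp(-2.00000) = 0.17997
  L_II = (1/(0.3·√(2π)))·exp(−(3.3−4.3)²/(2·0.3²)) = 1.329808·exp(-5.55556) = 0.00514093
  L_III = (1/(0.3·√(2π)))·exp(−(3.3−4.7)²/(2·0.3²)) = 1.329808·exp(-10.88889) = 2.48202e-05
Multiply by the mixture weights:
  w_I·L_I = 0.59 × 0.17997 = 0.106182
  w_II·L_II = 0.24 × 0.00514093 = 0.00123382
  w_III·L_III = 0.17 × 2.48202e-05 = 4.21943e-06
Normaliser: 0.106182 + 0.00123382 + 4.21943e-06 = 0.10742
Responsibility of Type II: 0.00123382 / 0.10742 ≈ 0.011

0.011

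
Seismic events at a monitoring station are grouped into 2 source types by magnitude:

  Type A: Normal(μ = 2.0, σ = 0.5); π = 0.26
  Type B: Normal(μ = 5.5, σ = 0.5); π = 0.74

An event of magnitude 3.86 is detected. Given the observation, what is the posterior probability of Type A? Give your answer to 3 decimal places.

0.070

The responsibility of component k is w_k f_k(x) divided by Σ_j w_j f_j(x).
Component likelihoods at x = 3.86:
  L_A = 0.000788805
  L_B = 0.00367945
Prior × likelihood for each component:
  w_A·L_A = 0.26 × 0.000788805 = 0.000205089
  w_B·L_B = 0.74 × 0.00367945 = 0.00272279
Evidence: 0.000205089 + 0.00272279 = 0.00292788
So the posterior for Type A is 0.000205089 / 0.00292788 ≈ 0.070.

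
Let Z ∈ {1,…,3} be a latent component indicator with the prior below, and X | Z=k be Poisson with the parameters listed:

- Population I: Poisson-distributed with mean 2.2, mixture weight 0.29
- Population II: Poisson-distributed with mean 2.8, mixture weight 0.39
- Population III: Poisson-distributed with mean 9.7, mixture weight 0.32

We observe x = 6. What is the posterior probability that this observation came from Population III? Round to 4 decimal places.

0.5201

The responsibility of component k is w_k f_k(x) divided by Σ_j w_j f_j(x).
Component likelihoods at x = 6:
  p_I = 0.0174484
  p_II = 0.0406997
  p_III = 0.0708992
Prior × likelihood for each component:
  w_I·p_I = 0.29 × 0.0174484 = 0.00506004
  w_II·p_II = 0.39 × 0.0406997 = 0.0158729
  w_III·p_III = 0.32 × 0.0708992 = 0.0226877
Sum: 0.00506004 + 0.0158729 + 0.0226877 = 0.0436207
So the posterior for Population III is 0.0226877 / 0.0436207 ≈ 0.5201.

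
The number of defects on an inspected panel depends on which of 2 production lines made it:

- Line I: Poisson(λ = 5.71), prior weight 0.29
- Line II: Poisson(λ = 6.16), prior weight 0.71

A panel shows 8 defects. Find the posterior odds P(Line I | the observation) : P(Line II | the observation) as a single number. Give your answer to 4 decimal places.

0.3492

The posterior odds equal the prior odds times the likelihood ratio: (P(Z=i)/P(Z=j))·(f_i(x)/f_j(x)).
Evaluate each component's likelihood at the observed value:
  f_I = 0.0928425
  f_II = 0.10861
Posterior odds = (P(Z=I)·f_I) / (P(Z=II)·f_II) = (0.29·0.0928425) / (0.71·0.10861) = 0.0269243 / 0.0771133 ≈ 0.3492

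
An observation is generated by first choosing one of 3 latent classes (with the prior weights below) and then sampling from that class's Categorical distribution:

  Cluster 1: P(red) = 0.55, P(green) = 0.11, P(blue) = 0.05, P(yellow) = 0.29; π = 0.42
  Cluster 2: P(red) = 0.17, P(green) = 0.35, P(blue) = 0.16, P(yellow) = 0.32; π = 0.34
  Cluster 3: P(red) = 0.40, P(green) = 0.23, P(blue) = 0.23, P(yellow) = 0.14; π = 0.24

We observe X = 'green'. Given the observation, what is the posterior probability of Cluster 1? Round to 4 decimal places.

0.2096

Apply Bayes' rule: the posterior for each component is proportional to its prior times its likelihood at x.
Categorical probabilities:
  f_1 = P(green | comp) = 0.11
  f_2 = P(green | comp) = 0.35
  f_3 = P(green | comp) = 0.23
Multiply by the mixture weights:
  P(Z=1)·f_1 = 0.42 × 0.11 = 0.0462
  P(Z=2)·f_2 = 0.34 × 0.35 = 0.119
  P(Z=3)·f_3 = 0.24 × 0.23 = 0.0552
Normaliser: 0.0462 + 0.119 + 0.0552 = 0.2204
P(Cluster 1 | the observation) = 0.0462 / 0.2204 ≈ 0.2096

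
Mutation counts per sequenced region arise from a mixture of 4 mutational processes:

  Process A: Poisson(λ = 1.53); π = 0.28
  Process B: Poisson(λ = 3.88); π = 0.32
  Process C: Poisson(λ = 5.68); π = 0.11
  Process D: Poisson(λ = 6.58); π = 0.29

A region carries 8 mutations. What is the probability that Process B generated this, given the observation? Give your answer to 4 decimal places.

0.1570

The responsibility of component k is π_k f_k(x) divided by Σ_j π_j f_j(x).
Evaluate each component's likelihood at the observed value:
  f_A = e^(−1.53)·1.53^8/8! = 0.000161265
  f_B = e^(−3.88)·3.88^8/8! = 0.026307
  f_C = e^(−5.68)·5.68^8/8! = 0.091722
  f_D = e^(−6.58)·6.58^8/8! = 0.120956
Unnormalised posteriors:
  π_A·f_A = 0.28 × 0.000161265 = 4.51542e-05
  π_B·f_B = 0.32 × 0.026307 = 0.00841823
  π_C·f_C = 0.11 × 0.091722 = 0.0100894
  π_D·f_D = 0.29 × 0.120956 = 0.0350774
Evidence: 4.51542e-05 + 0.00841823 + 0.0100894 + 0.0350774 = 0.0536302
Responsibility of Process B: 0.00841823 / 0.0536302 ≈ 0.1570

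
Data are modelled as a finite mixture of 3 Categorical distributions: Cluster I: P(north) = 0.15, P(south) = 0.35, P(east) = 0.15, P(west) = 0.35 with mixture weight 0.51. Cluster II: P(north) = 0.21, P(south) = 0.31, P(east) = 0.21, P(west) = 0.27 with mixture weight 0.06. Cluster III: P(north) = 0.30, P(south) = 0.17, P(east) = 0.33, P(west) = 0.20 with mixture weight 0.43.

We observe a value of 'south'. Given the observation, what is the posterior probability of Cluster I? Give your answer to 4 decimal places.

0.6606

Posterior ∝ prior × likelihood, so P(k | x) ∝ P(Z=k) f_k(x); normalise over all components.
Evaluate each component's likelihood at the observed value:
  f_I = 0.35
  f_II = 0.31
  f_III = 0.17
Weight by the priors:
  P(Z=I)·f_I = 0.51 × 0.35 = 0.1785
  P(Z=II)·f_II = 0.06 × 0.31 = 0.0186
  P(Z=III)·f_III = 0.43 × 0.17 = 0.0731
Evidence: 0.1785 + 0.0186 + 0.0731 = 0.2702
P(Cluster I | x) = 0.1785 / 0.2702 ≈ 0.6606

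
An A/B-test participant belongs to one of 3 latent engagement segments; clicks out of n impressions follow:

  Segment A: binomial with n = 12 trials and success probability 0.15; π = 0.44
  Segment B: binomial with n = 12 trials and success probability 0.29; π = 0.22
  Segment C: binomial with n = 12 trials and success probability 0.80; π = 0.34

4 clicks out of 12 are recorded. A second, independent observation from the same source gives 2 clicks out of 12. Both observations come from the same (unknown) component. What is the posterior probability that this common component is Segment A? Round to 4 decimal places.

The responsibility of component k is w_k f_k(x) divided by Σ_j w_j f_j(x).
Since both observations come from the same component, the likelihood for component k is f_k(x₁)·f_k(x₂).
  L_A = [0.0682844] × [0.292358] = 0.0199635
  L_B = [0.226081] × [0.180686] = 0.0408496
  L_C = [0.000519045] × [4.32538e-06] = 2.24507e-09
Unnormalised posteriors:
  w_A·L_A = 0.44 × 0.0199635 = 0.00878395
  w_B·L_B = 0.22 × 0.0408496 = 0.0089869
  w_C·L_C = 0.34 × 2.24507e-09 = 7.63322e-10
Evidence: 0.00878395 + 0.0089869 + 7.63322e-10 = 0.0177709
P(Segment A | x₁,x₂) = 0.00878395 / 0.0177709 ≈ 0.4943

0.4943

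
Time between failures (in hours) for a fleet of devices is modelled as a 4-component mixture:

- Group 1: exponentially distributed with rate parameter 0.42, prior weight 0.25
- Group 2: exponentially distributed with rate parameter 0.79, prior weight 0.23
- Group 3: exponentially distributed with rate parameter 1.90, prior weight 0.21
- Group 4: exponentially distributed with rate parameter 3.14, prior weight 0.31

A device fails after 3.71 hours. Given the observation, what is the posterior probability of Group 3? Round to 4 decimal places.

Posterior ∝ prior × likelihood, so P(k | x) ∝ π_k f_k(x); normalise over all components.
Component likelihoods at x = 3.71 hours:
  L_1 = 0.0884162
  L_2 = 0.0421457
  L_3 = 0.00164973
  L_4 = 2.73943e-05
Unnormalised posteriors:
  π_1·L_1 = 0.25 × 0.0884162 = 0.022104
  π_2·L_2 = 0.23 × 0.0421457 = 0.00969351
  π_3·L_3 = 0.21 × 0.00164973 = 0.000346442
  π_4·L_4 = 0.31 × 2.73943e-05 = 8.49222e-06
Sum: 0.022104 + 0.00969351 + 0.000346442 + 8.49222e-06 = 0.0321525
P(Group 3 | data) = 0.000346442 / 0.0321525 ≈ 0.0108

0.0108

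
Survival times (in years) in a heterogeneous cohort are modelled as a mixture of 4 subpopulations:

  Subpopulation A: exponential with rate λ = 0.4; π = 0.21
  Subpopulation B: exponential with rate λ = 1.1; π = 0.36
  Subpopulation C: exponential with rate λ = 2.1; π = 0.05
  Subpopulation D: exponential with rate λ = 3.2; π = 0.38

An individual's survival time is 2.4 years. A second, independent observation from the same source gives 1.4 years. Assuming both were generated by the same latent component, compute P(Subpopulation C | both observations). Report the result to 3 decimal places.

0.005

By Bayes' theorem, P(k | x) = π_k f_k(x) / Σ_j π_j f_j(x).
Since both observations come from the same component, the likelihood for component k is f_k(x₁)·f_k(x₂).
  f_A = [0.4·e^(−0.4·2.4) = 0.4·e^(−0.9600) = 0.153157] × [0.228484] = 0.0349939
  f_B = [1.1·e^(−1.1·2.4) = 1.1·e^(−2.6400) = 0.0784974] × [0.235819] = 0.0185112
  f_C = [2.1·e^(−2.1·2.4) = 2.1·e^(−5.0400) = 0.0135949] × [0.111018] = 0.00150928
  f_D = [3.2·e^(−3.2·2.4) = 3.2·e^(−7.6800) = 0.00147832] × [0.0362669] = 5.36141e-05
Multiply by the mixture weights:
  π_A·f_A = 0.21 × 0.0349939 = 0.00734872
  π_B·f_B = 0.36 × 0.0185112 = 0.00666403
  π_C·f_C = 0.05 × 0.00150928 = 7.54638e-05
  π_D·f_D = 0.38 × 5.36141e-05 = 2.03734e-05
Marginal: 0.00734872 + 0.00666403 + 7.54638e-05 + 2.03734e-05 = 0.0141086
Responsibility of Subpopulation C: 7.54638e-05 / 0.0141086 ≈ 0.005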